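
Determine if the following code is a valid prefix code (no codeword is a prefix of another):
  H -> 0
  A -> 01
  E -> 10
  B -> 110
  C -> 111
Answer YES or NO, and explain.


Checking each pair (does one codeword prefix another?):
  H='0' vs A='01': prefix -- VIOLATION

NO -- this is NOT a valid prefix code. H (0) is a prefix of A (01).


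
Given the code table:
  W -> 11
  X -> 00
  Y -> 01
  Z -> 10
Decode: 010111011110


Decoding:
01 -> Y
01 -> Y
11 -> W
01 -> Y
11 -> W
10 -> Z


Result: YYWYWZ


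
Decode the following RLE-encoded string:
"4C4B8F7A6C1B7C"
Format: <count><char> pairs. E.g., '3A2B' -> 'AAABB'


Expanding each <count><char> pair:
  4C -> 'CCCC'
  4B -> 'BBBB'
  8F -> 'FFFFFFFF'
  7A -> 'AAAAAAA'
  6C -> 'CCCCCC'
  1B -> 'B'
  7C -> 'CCCCCCC'

Decoded = CCCCBBBBFFFFFFFFAAAAAAACCCCCCBCCCCCCC


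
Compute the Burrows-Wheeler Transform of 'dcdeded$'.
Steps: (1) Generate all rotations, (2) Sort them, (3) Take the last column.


Rotations (sorted):
  0: $dcdeded -> last char: d
  1: cdeded$d -> last char: d
  2: d$dcdede -> last char: e
  3: dcdeded$ -> last char: $
  4: ded$dcde -> last char: e
  5: deded$dc -> last char: c
  6: ed$dcded -> last char: d
  7: eded$dcd -> last char: d


BWT = dde$ecdd


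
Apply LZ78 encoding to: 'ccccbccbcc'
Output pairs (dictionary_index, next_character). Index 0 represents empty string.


LZ78 encoding steps:
Dictionary: {0: ''}
Step 1: w='' (idx 0), next='c' -> output (0, 'c'), add 'c' as idx 1
Step 2: w='c' (idx 1), next='c' -> output (1, 'c'), add 'cc' as idx 2
Step 3: w='c' (idx 1), next='b' -> output (1, 'b'), add 'cb' as idx 3
Step 4: w='cc' (idx 2), next='b' -> output (2, 'b'), add 'ccb' as idx 4
Step 5: w='cc' (idx 2), end of input -> output (2, '')


Encoded: [(0, 'c'), (1, 'c'), (1, 'b'), (2, 'b'), (2, '')]


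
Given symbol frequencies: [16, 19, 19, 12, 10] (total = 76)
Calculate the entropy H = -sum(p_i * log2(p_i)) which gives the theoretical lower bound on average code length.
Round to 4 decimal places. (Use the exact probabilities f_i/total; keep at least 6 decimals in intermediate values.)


Per-symbol terms -p_i * log2(p_i) with p_i = f_i/76:
  p = 16/76 = 0.210526: log2(p) = -2.247928, -p*log2(p) = 0.473248
  p = 19/76 = 0.250000: log2(p) = -2.000000, -p*log2(p) = 0.500000
  p = 19/76 = 0.250000: log2(p) = -2.000000, -p*log2(p) = 0.500000
  p = 12/76 = 0.157895: log2(p) = -2.662965, -p*log2(p) = 0.420468
  p = 10/76 = 0.131579: log2(p) = -2.925999, -p*log2(p) = 0.385000
H = 0.473248 + 0.500000 + 0.500000 + 0.420468 + 0.385000 = 2.278716

H = 2.2787 bits/symbol


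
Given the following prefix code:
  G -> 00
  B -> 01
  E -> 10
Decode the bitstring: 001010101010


Decoding step by step:
Bits 00 -> G
Bits 10 -> E
Bits 10 -> E
Bits 10 -> E
Bits 10 -> E
Bits 10 -> E


Decoded message: GEEEEE


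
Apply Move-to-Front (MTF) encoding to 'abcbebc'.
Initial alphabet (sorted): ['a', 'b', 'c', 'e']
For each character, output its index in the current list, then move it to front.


MTF encoding:
'a': index 0 in ['a', 'b', 'c', 'e'] -> ['a', 'b', 'c', 'e']
'b': index 1 in ['a', 'b', 'c', 'e'] -> ['b', 'a', 'c', 'e']
'c': index 2 in ['b', 'a', 'c', 'e'] -> ['c', 'b', 'a', 'e']
'b': index 1 in ['c', 'b', 'a', 'e'] -> ['b', 'c', 'a', 'e']
'e': index 3 in ['b', 'c', 'a', 'e'] -> ['e', 'b', 'c', 'a']
'b': index 1 in ['e', 'b', 'c', 'a'] -> ['b', 'e', 'c', 'a']
'c': index 2 in ['b', 'e', 'c', 'a'] -> ['c', 'b', 'e', 'a']


Output: [0, 1, 2, 1, 3, 1, 2]


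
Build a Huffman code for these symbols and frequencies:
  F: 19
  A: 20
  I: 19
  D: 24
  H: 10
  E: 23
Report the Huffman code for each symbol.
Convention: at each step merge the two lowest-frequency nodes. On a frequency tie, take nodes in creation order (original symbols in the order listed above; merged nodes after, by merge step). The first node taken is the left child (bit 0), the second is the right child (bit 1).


Huffman tree construction:
Step 1: Merge H(10) + F(19) = 29
Step 2: Merge I(19) + A(20) = 39
Step 3: Merge E(23) + D(24) = 47
Step 4: Merge (H+F)(29) + (I+A)(39) = 68
Step 5: Merge (E+D)(47) + ((H+F)+(I+A))(68) = 115
Read each symbol's code off the tree from the root (left child = 0, right child = 1).

Codes:
  F: 101 (length 3)
  A: 111 (length 3)
  I: 110 (length 3)
  D: 01 (length 2)
  H: 100 (length 3)
  E: 00 (length 2)
Average code length: 298/115 = 2.5913 bits/symbol


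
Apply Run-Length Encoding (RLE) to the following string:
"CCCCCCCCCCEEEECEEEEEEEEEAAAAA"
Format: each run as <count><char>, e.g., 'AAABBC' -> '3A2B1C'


Scanning runs left to right:
  i=0: run of 'C' x 10 -> '10C'
  i=10: run of 'E' x 4 -> '4E'
  i=14: run of 'C' x 1 -> '1C'
  i=15: run of 'E' x 9 -> '9E'
  i=24: run of 'A' x 5 -> '5A'

RLE = 10C4E1C9E5A


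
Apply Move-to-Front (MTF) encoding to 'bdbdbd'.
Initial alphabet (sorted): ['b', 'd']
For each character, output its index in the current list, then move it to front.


MTF encoding:
'b': index 0 in ['b', 'd'] -> ['b', 'd']
'd': index 1 in ['b', 'd'] -> ['d', 'b']
'b': index 1 in ['d', 'b'] -> ['b', 'd']
'd': index 1 in ['b', 'd'] -> ['d', 'b']
'b': index 1 in ['d', 'b'] -> ['b', 'd']
'd': index 1 in ['b', 'd'] -> ['d', 'b']


Output: [0, 1, 1, 1, 1, 1]


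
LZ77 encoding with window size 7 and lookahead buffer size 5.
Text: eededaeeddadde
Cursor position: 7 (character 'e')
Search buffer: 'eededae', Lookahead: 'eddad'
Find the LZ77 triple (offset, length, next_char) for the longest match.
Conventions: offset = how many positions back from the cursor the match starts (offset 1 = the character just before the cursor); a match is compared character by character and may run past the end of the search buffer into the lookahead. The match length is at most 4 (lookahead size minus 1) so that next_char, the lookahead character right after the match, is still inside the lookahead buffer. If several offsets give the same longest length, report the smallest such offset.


Try each offset into the search buffer:
  offset=1 (pos 6, char 'e'): match length 1
  offset=2 (pos 5, char 'a'): match length 0
  offset=3 (pos 4, char 'd'): match length 0
  offset=4 (pos 3, char 'e'): match length 2
  offset=5 (pos 2, char 'd'): match length 0
  offset=6 (pos 1, char 'e'): match length 2
  offset=7 (pos 0, char 'e'): match length 1
Longest match has length 2, found at offsets 4, 6; take the smallest, offset 4.
next_char = character at position 7 + 2 = 9 -> 'd'

Best match: offset=4, length=2 (matching 'ed' starting at position 3)
LZ77 triple: (4, 2, 'd')


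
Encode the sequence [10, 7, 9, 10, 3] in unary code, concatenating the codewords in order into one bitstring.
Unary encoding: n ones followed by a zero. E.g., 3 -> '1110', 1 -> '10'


Encode each number as n ones followed by a terminating 0:
  10 -> 11111111110 (11 bits)
  7 -> 11111110 (8 bits)
  9 -> 1111111110 (10 bits)
  10 -> 11111111110 (11 bits)
  3 -> 1110 (4 bits)
Total length = 11 + 8 + 10 + 11 + 4 = 44 bits.

Unary([10, 7, 9, 10, 3]) = 11111111110111111101111111110111111111101110 (44 bits)


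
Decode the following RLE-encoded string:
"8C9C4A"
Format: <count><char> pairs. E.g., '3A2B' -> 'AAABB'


Expanding each <count><char> pair:
  8C -> 'CCCCCCCC'
  9C -> 'CCCCCCCCC'
  4A -> 'AAAA'

Decoded = CCCCCCCCCCCCCCCCCAAAA


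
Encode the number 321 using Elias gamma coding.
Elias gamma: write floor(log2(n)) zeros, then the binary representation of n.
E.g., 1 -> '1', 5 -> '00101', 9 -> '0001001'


num_bits = floor(log2(321)) + 1 = 9
leading_zeros = num_bits - 1 = 8
binary(321) = 101000001

Elias gamma(321) = '00000000' + '101000001' = 00000000101000001 (17 bits)


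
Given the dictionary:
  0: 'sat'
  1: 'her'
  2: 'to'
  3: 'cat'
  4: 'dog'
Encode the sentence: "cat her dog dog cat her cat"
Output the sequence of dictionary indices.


Look up each word in the dictionary:
  'cat' -> 3
  'her' -> 1
  'dog' -> 4
  'dog' -> 4
  'cat' -> 3
  'her' -> 1
  'cat' -> 3

Encoded: [3, 1, 4, 4, 3, 1, 3]


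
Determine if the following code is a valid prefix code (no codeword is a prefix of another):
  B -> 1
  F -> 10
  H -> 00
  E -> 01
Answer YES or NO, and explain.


Checking each pair (does one codeword prefix another?):
  B='1' vs F='10': prefix -- VIOLATION

NO -- this is NOT a valid prefix code. B (1) is a prefix of F (10).


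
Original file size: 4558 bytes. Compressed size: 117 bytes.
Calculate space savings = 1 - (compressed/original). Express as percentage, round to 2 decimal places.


ratio = compressed/original = 117/4558 = 0.025669
savings = 1 - ratio = 1 - 0.025669 = 0.974331
as a percentage: 0.974331 * 100 = 97.43%

Space savings = 1 - 117/4558 = 97.43%


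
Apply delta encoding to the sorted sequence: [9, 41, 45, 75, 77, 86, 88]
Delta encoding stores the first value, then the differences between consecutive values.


First value: 9
Deltas:
  41 - 9 = 32
  45 - 41 = 4
  75 - 45 = 30
  77 - 75 = 2
  86 - 77 = 9
  88 - 86 = 2


Delta encoded: [9, 32, 4, 30, 2, 9, 2]


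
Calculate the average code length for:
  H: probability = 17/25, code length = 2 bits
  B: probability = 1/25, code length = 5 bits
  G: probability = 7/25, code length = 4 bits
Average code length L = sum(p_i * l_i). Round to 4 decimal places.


Weighted contributions p_i * l_i:
  H: (17/25) * 2 = 34/25
  B: (1/25) * 5 = 5/25
  G: (7/25) * 4 = 28/25
Sum = (34 + 5 + 28)/25 = 67/25

L = 67/25 = 2.6800 bits/symbol


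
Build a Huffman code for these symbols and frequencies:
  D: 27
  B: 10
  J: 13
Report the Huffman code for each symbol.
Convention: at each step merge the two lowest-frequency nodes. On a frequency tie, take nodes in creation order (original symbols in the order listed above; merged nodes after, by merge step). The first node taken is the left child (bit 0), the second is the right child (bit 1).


Huffman tree construction:
Step 1: Merge B(10) + J(13) = 23
Step 2: Merge (B+J)(23) + D(27) = 50
Read each symbol's code off the tree from the root (left child = 0, right child = 1).

Codes:
  D: 1 (length 1)
  B: 00 (length 2)
  J: 01 (length 2)
Average code length: 73/50 = 1.4600 bits/symbol


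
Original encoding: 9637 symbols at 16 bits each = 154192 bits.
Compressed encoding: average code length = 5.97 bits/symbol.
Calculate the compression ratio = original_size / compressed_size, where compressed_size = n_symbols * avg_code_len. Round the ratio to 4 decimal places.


original_size = n_symbols * orig_bits = 9637 * 16 = 154192 bits
compressed_size = n_symbols * avg_code_len = 9637 * 5.97 = 57532.89 bits
ratio = original_size / compressed_size = 154192 / 57532.89 = 2.6801

Compression ratio = 2.6801


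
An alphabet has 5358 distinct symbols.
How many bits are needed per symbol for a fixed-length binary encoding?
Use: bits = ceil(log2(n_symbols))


log2(5358) = 12.3875
Bracket: 2^12 = 4096 < 5358 <= 2^13 = 8192
So ceil(log2(5358)) = 13

bits = ceil(log2(5358)) = ceil(12.3875) = 13 bits


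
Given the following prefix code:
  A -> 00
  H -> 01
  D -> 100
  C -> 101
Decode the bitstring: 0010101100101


Decoding step by step:
Bits 00 -> A
Bits 101 -> C
Bits 01 -> H
Bits 100 -> D
Bits 101 -> C


Decoded message: ACHDC


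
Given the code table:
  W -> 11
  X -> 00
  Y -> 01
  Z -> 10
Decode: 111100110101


Decoding:
11 -> W
11 -> W
00 -> X
11 -> W
01 -> Y
01 -> Y


Result: WWXWYY


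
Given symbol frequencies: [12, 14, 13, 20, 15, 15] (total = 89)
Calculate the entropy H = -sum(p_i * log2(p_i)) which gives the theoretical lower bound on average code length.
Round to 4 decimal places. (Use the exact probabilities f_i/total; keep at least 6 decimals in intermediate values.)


Per-symbol terms -p_i * log2(p_i) with p_i = f_i/89:
  p = 12/89 = 0.134831: log2(p) = -2.890771, -p*log2(p) = 0.389767
  p = 14/89 = 0.157303: log2(p) = -2.668379, -p*log2(p) = 0.419745
  p = 13/89 = 0.146067: log2(p) = -2.775294, -p*log2(p) = 0.405380
  p = 20/89 = 0.224719: log2(p) = -2.153805, -p*log2(p) = 0.484001
  p = 15/89 = 0.168539: log2(p) = -2.568843, -p*log2(p) = 0.432951
  p = 15/89 = 0.168539: log2(p) = -2.568843, -p*log2(p) = 0.432951
H = 0.389767 + 0.419745 + 0.405380 + 0.484001 + 0.432951 + 0.432951 = 2.564795

H = 2.5648 bits/symbol


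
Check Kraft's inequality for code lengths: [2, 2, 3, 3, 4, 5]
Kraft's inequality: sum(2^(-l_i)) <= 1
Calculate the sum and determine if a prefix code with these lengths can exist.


Sum = 2^(-2) + 2^(-2) + 2^(-3) + 2^(-3) + 2^(-4) + 2^(-5)
    = 0.25 + 0.25 + 0.125 + 0.125 + 0.0625 + 0.03125
    = 27/32 = 0.84375
Since 0.84375 <= 1, Kraft's inequality IS satisfied.
A prefix code with these lengths CAN exist.

Kraft sum = 0.84375. Satisfied.


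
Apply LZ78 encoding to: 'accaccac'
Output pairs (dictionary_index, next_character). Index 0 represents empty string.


LZ78 encoding steps:
Dictionary: {0: ''}
Step 1: w='' (idx 0), next='a' -> output (0, 'a'), add 'a' as idx 1
Step 2: w='' (idx 0), next='c' -> output (0, 'c'), add 'c' as idx 2
Step 3: w='c' (idx 2), next='a' -> output (2, 'a'), add 'ca' as idx 3
Step 4: w='c' (idx 2), next='c' -> output (2, 'c'), add 'cc' as idx 4
Step 5: w='a' (idx 1), next='c' -> output (1, 'c'), add 'ac' as idx 5


Encoded: [(0, 'a'), (0, 'c'), (2, 'a'), (2, 'c'), (1, 'c')]


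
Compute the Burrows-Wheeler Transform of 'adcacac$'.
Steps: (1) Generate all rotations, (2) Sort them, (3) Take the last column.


Rotations (sorted):
  0: $adcacac -> last char: c
  1: ac$adcac -> last char: c
  2: acac$adc -> last char: c
  3: adcacac$ -> last char: $
  4: c$adcaca -> last char: a
  5: cac$adca -> last char: a
  6: cacac$ad -> last char: d
  7: dcacac$a -> last char: a


BWT = ccc$aada


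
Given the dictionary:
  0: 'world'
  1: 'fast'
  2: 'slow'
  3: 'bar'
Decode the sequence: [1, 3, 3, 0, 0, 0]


Look up each index in the dictionary:
  1 -> 'fast'
  3 -> 'bar'
  3 -> 'bar'
  0 -> 'world'
  0 -> 'world'
  0 -> 'world'

Decoded: "fast bar bar world world world"


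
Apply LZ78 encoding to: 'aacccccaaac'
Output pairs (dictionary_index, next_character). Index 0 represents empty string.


LZ78 encoding steps:
Dictionary: {0: ''}
Step 1: w='' (idx 0), next='a' -> output (0, 'a'), add 'a' as idx 1
Step 2: w='a' (idx 1), next='c' -> output (1, 'c'), add 'ac' as idx 2
Step 3: w='' (idx 0), next='c' -> output (0, 'c'), add 'c' as idx 3
Step 4: w='c' (idx 3), next='c' -> output (3, 'c'), add 'cc' as idx 4
Step 5: w='c' (idx 3), next='a' -> output (3, 'a'), add 'ca' as idx 5
Step 6: w='a' (idx 1), next='a' -> output (1, 'a'), add 'aa' as idx 6
Step 7: w='c' (idx 3), end of input -> output (3, '')


Encoded: [(0, 'a'), (1, 'c'), (0, 'c'), (3, 'c'), (3, 'a'), (1, 'a'), (3, '')]


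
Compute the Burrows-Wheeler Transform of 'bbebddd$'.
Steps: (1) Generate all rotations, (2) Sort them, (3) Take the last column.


Rotations (sorted):
  0: $bbebddd -> last char: d
  1: bbebddd$ -> last char: $
  2: bddd$bbe -> last char: e
  3: bebddd$b -> last char: b
  4: d$bbebdd -> last char: d
  5: dd$bbebd -> last char: d
  6: ddd$bbeb -> last char: b
  7: ebddd$bb -> last char: b


BWT = d$ebddbb


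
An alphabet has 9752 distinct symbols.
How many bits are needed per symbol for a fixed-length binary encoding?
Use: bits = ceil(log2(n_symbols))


log2(9752) = 13.2515
Bracket: 2^13 = 8192 < 9752 <= 2^14 = 16384
So ceil(log2(9752)) = 14

bits = ceil(log2(9752)) = ceil(13.2515) = 14 bits


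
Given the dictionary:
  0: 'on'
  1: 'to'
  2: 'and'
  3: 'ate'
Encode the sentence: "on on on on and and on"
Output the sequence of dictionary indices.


Look up each word in the dictionary:
  'on' -> 0
  'on' -> 0
  'on' -> 0
  'on' -> 0
  'and' -> 2
  'and' -> 2
  'on' -> 0

Encoded: [0, 0, 0, 0, 2, 2, 0]


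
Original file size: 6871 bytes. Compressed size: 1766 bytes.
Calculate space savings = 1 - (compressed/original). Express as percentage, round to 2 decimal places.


ratio = compressed/original = 1766/6871 = 0.257022
savings = 1 - ratio = 1 - 0.257022 = 0.742978
as a percentage: 0.742978 * 100 = 74.3%

Space savings = 1 - 1766/6871 = 74.3%


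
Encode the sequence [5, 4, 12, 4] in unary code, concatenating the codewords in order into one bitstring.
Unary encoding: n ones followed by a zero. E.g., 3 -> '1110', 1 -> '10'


Encode each number as n ones followed by a terminating 0:
  5 -> 111110 (6 bits)
  4 -> 11110 (5 bits)
  12 -> 1111111111110 (13 bits)
  4 -> 11110 (5 bits)
Total length = 6 + 5 + 13 + 5 = 29 bits.

Unary([5, 4, 12, 4]) = 11111011110111111111111011110 (29 bits)


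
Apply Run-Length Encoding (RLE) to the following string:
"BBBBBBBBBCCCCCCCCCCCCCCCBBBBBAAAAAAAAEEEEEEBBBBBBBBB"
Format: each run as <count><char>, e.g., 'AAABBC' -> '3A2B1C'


Scanning runs left to right:
  i=0: run of 'B' x 9 -> '9B'
  i=9: run of 'C' x 15 -> '15C'
  i=24: run of 'B' x 5 -> '5B'
  i=29: run of 'A' x 8 -> '8A'
  i=37: run of 'E' x 6 -> '6E'
  i=43: run of 'B' x 9 -> '9B'

RLE = 9B15C5B8A6E9B


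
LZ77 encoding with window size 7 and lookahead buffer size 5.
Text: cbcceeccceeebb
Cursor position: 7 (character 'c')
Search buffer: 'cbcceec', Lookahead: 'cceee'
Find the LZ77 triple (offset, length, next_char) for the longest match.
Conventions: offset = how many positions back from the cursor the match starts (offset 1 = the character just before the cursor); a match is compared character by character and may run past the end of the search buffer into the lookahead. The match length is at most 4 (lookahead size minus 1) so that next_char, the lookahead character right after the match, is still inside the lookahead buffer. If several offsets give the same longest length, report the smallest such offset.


Try each offset into the search buffer:
  offset=1 (pos 6, char 'c'): match length 2
  offset=2 (pos 5, char 'e'): match length 0
  offset=3 (pos 4, char 'e'): match length 0
  offset=4 (pos 3, char 'c'): match length 1
  offset=5 (pos 2, char 'c'): match length 4
  offset=6 (pos 1, char 'b'): match length 0
  offset=7 (pos 0, char 'c'): match length 1
Longest match has length 4 at offset 5.
next_char = character at position 7 + 4 = 11 -> 'e'

Best match: offset=5, length=4 (matching 'ccee' starting at position 2)
LZ77 triple: (5, 4, 'e')


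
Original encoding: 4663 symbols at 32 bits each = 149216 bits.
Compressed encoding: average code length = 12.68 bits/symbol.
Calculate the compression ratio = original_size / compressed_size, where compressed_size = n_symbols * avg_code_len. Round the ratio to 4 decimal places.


original_size = n_symbols * orig_bits = 4663 * 32 = 149216 bits
compressed_size = n_symbols * avg_code_len = 4663 * 12.68 = 59126.84 bits
ratio = original_size / compressed_size = 149216 / 59126.84 = 2.5237

Compression ratio = 2.5237


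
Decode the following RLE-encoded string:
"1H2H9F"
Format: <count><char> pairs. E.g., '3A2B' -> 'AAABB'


Expanding each <count><char> pair:
  1H -> 'H'
  2H -> 'HH'
  9F -> 'FFFFFFFFF'

Decoded = HHHFFFFFFFFF


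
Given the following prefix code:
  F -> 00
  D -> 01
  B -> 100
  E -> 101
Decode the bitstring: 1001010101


Decoding step by step:
Bits 100 -> B
Bits 101 -> E
Bits 01 -> D
Bits 01 -> D


Decoded message: BEDD


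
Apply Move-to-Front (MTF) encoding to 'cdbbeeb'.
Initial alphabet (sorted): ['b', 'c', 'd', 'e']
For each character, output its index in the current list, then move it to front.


MTF encoding:
'c': index 1 in ['b', 'c', 'd', 'e'] -> ['c', 'b', 'd', 'e']
'd': index 2 in ['c', 'b', 'd', 'e'] -> ['d', 'c', 'b', 'e']
'b': index 2 in ['d', 'c', 'b', 'e'] -> ['b', 'd', 'c', 'e']
'b': index 0 in ['b', 'd', 'c', 'e'] -> ['b', 'd', 'c', 'e']
'e': index 3 in ['b', 'd', 'c', 'e'] -> ['e', 'b', 'd', 'c']
'e': index 0 in ['e', 'b', 'd', 'c'] -> ['e', 'b', 'd', 'c']
'b': index 1 in ['e', 'b', 'd', 'c'] -> ['b', 'e', 'd', 'c']


Output: [1, 2, 2, 0, 3, 0, 1]


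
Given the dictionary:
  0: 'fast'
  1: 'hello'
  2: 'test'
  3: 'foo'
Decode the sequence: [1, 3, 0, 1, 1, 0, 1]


Look up each index in the dictionary:
  1 -> 'hello'
  3 -> 'foo'
  0 -> 'fast'
  1 -> 'hello'
  1 -> 'hello'
  0 -> 'fast'
  1 -> 'hello'

Decoded: "hello foo fast hello hello fast hello"


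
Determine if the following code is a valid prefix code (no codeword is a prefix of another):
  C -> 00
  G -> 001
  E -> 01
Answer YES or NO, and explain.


Checking each pair (does one codeword prefix another?):
  C='00' vs G='001': prefix -- VIOLATION

NO -- this is NOT a valid prefix code. C (00) is a prefix of G (001).


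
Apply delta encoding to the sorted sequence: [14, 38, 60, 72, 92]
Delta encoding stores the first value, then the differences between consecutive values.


First value: 14
Deltas:
  38 - 14 = 24
  60 - 38 = 22
  72 - 60 = 12
  92 - 72 = 20


Delta encoded: [14, 24, 22, 12, 20]


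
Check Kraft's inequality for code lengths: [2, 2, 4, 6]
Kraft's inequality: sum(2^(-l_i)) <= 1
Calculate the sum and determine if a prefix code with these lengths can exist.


Sum = 2^(-2) + 2^(-2) + 2^(-4) + 2^(-6)
    = 0.25 + 0.25 + 0.0625 + 0.015625
    = 37/64 = 0.578125
Since 0.578125 <= 1, Kraft's inequality IS satisfied.
A prefix code with these lengths CAN exist.

Kraft sum = 0.578125. Satisfied.


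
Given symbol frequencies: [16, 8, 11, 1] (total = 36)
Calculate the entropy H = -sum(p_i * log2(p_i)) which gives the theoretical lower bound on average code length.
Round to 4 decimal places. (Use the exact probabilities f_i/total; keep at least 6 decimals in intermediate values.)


Per-symbol terms -p_i * log2(p_i) with p_i = f_i/36:
  p = 16/36 = 0.444444: log2(p) = -1.169925, -p*log2(p) = 0.519967
  p = 8/36 = 0.222222: log2(p) = -2.169925, -p*log2(p) = 0.482206
  p = 11/36 = 0.305556: log2(p) = -1.710493, -p*log2(p) = 0.522651
  p = 1/36 = 0.027778: log2(p) = -5.169925, -p*log2(p) = 0.143609
H = 0.519967 + 0.482206 + 0.522651 + 0.143609 = 1.668433

H = 1.6684 bits/symbol


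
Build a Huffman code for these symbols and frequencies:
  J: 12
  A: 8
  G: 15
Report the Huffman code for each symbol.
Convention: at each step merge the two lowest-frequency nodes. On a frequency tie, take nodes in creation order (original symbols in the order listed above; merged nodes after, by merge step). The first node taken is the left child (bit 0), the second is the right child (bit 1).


Huffman tree construction:
Step 1: Merge A(8) + J(12) = 20
Step 2: Merge G(15) + (A+J)(20) = 35
Read each symbol's code off the tree from the root (left child = 0, right child = 1).

Codes:
  J: 11 (length 2)
  A: 10 (length 2)
  G: 0 (length 1)
Average code length: 55/35 = 1.5714 bits/symbol


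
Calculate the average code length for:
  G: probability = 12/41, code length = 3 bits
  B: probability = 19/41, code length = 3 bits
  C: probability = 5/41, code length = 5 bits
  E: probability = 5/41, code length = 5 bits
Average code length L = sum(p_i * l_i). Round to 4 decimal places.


Weighted contributions p_i * l_i:
  G: (12/41) * 3 = 36/41
  B: (19/41) * 3 = 57/41
  C: (5/41) * 5 = 25/41
  E: (5/41) * 5 = 25/41
Sum = (36 + 57 + 25 + 25)/41 = 143/41

L = 143/41 = 3.4878 bits/symbol


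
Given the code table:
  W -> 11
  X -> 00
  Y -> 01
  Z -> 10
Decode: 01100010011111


Decoding:
01 -> Y
10 -> Z
00 -> X
10 -> Z
01 -> Y
11 -> W
11 -> W


Result: YZXZYWW


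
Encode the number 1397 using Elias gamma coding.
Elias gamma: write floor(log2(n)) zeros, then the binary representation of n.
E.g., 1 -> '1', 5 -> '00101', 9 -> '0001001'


num_bits = floor(log2(1397)) + 1 = 11
leading_zeros = num_bits - 1 = 10
binary(1397) = 10101110101

Elias gamma(1397) = '0000000000' + '10101110101' = 000000000010101110101 (21 bits)


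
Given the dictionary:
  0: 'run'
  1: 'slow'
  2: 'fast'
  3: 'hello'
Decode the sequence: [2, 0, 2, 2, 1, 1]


Look up each index in the dictionary:
  2 -> 'fast'
  0 -> 'run'
  2 -> 'fast'
  2 -> 'fast'
  1 -> 'slow'
  1 -> 'slow'

Decoded: "fast run fast fast slow slow"


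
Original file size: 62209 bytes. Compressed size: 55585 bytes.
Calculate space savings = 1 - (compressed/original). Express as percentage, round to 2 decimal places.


ratio = compressed/original = 55585/62209 = 0.89352
savings = 1 - ratio = 1 - 0.89352 = 0.10648
as a percentage: 0.10648 * 100 = 10.65%

Space savings = 1 - 55585/62209 = 10.65%


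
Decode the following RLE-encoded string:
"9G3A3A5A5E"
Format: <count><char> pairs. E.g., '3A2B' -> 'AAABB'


Expanding each <count><char> pair:
  9G -> 'GGGGGGGGG'
  3A -> 'AAA'
  3A -> 'AAA'
  5A -> 'AAAAA'
  5E -> 'EEEEE'

Decoded = GGGGGGGGGAAAAAAAAAAAEEEEE


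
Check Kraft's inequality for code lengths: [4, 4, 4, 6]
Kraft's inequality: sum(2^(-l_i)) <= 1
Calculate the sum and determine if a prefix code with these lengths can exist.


Sum = 2^(-4) + 2^(-4) + 2^(-4) + 2^(-6)
    = 0.0625 + 0.0625 + 0.0625 + 0.015625
    = 13/64 = 0.203125
Since 0.203125 <= 1, Kraft's inequality IS satisfied.
A prefix code with these lengths CAN exist.

Kraft sum = 0.203125. Satisfied.


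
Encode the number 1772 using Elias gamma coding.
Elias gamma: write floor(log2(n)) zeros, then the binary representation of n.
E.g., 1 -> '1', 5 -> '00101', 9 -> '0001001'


num_bits = floor(log2(1772)) + 1 = 11
leading_zeros = num_bits - 1 = 10
binary(1772) = 11011101100

Elias gamma(1772) = '0000000000' + '11011101100' = 000000000011011101100 (21 bits)


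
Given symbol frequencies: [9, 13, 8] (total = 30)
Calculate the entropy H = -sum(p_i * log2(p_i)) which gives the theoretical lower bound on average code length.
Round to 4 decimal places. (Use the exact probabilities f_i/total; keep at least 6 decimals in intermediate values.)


Per-symbol terms -p_i * log2(p_i) with p_i = f_i/30:
  p = 9/30 = 0.300000: log2(p) = -1.736966, -p*log2(p) = 0.521090
  p = 13/30 = 0.433333: log2(p) = -1.206451, -p*log2(p) = 0.522795
  p = 8/30 = 0.266667: log2(p) = -1.906891, -p*log2(p) = 0.508504
H = 0.521090 + 0.522795 + 0.508504 = 1.552389

H = 1.5524 bits/symbol


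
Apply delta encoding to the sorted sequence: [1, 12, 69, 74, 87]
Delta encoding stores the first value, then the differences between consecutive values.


First value: 1
Deltas:
  12 - 1 = 11
  69 - 12 = 57
  74 - 69 = 5
  87 - 74 = 13


Delta encoded: [1, 11, 57, 5, 13]


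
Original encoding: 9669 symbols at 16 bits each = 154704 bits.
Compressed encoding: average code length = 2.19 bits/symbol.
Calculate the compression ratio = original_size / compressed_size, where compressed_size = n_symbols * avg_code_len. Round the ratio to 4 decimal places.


original_size = n_symbols * orig_bits = 9669 * 16 = 154704 bits
compressed_size = n_symbols * avg_code_len = 9669 * 2.19 = 21175.11 bits
ratio = original_size / compressed_size = 154704 / 21175.11 = 7.3059

Compression ratio = 7.3059


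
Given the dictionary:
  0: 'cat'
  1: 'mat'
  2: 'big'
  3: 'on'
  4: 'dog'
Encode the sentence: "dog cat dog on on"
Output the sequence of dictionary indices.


Look up each word in the dictionary:
  'dog' -> 4
  'cat' -> 0
  'dog' -> 4
  'on' -> 3
  'on' -> 3

Encoded: [4, 0, 4, 3, 3]


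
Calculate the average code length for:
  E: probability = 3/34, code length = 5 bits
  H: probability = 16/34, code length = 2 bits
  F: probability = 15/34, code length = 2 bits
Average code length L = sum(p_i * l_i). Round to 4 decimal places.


Weighted contributions p_i * l_i:
  E: (3/34) * 5 = 15/34
  H: (16/34) * 2 = 32/34
  F: (15/34) * 2 = 30/34
Sum = (15 + 32 + 30)/34 = 77/34

L = 77/34 = 2.2647 bits/symbol


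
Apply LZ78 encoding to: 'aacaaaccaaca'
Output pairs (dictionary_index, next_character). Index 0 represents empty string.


LZ78 encoding steps:
Dictionary: {0: ''}
Step 1: w='' (idx 0), next='a' -> output (0, 'a'), add 'a' as idx 1
Step 2: w='a' (idx 1), next='c' -> output (1, 'c'), add 'ac' as idx 2
Step 3: w='a' (idx 1), next='a' -> output (1, 'a'), add 'aa' as idx 3
Step 4: w='ac' (idx 2), next='c' -> output (2, 'c'), add 'acc' as idx 4
Step 5: w='aa' (idx 3), next='c' -> output (3, 'c'), add 'aac' as idx 5
Step 6: w='a' (idx 1), end of input -> output (1, '')


Encoded: [(0, 'a'), (1, 'c'), (1, 'a'), (2, 'c'), (3, 'c'), (1, '')]


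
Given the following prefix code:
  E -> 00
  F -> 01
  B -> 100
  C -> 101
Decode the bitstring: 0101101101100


Decoding step by step:
Bits 01 -> F
Bits 01 -> F
Bits 101 -> C
Bits 101 -> C
Bits 100 -> B


Decoded message: FFCCB


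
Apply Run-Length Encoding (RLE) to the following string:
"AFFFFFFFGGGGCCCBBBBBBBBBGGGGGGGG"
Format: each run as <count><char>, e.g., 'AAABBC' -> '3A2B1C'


Scanning runs left to right:
  i=0: run of 'A' x 1 -> '1A'
  i=1: run of 'F' x 7 -> '7F'
  i=8: run of 'G' x 4 -> '4G'
  i=12: run of 'C' x 3 -> '3C'
  i=15: run of 'B' x 9 -> '9B'
  i=24: run of 'G' x 8 -> '8G'

RLE = 1A7F4G3C9B8G


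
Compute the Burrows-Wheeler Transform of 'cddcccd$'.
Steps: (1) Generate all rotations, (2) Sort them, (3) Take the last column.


Rotations (sorted):
  0: $cddcccd -> last char: d
  1: cccd$cdd -> last char: d
  2: ccd$cddc -> last char: c
  3: cd$cddcc -> last char: c
  4: cddcccd$ -> last char: $
  5: d$cddccc -> last char: c
  6: dcccd$cd -> last char: d
  7: ddcccd$c -> last char: c


BWT = ddcc$cdc


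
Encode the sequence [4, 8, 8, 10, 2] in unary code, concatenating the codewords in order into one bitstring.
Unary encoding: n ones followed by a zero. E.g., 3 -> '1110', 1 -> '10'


Encode each number as n ones followed by a terminating 0:
  4 -> 11110 (5 bits)
  8 -> 111111110 (9 bits)
  8 -> 111111110 (9 bits)
  10 -> 11111111110 (11 bits)
  2 -> 110 (3 bits)
Total length = 5 + 9 + 9 + 11 + 3 = 37 bits.

Unary([4, 8, 8, 10, 2]) = 1111011111111011111111011111111110110 (37 bits)


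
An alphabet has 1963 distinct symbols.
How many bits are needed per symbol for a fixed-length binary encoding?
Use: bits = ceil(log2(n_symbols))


log2(1963) = 10.9388
Bracket: 2^10 = 1024 < 1963 <= 2^11 = 2048
So ceil(log2(1963)) = 11

bits = ceil(log2(1963)) = ceil(10.9388) = 11 bits


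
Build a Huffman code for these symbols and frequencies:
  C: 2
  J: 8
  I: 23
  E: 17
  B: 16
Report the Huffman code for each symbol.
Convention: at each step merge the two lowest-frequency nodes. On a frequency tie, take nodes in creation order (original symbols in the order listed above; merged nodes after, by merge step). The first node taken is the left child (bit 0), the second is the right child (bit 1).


Huffman tree construction:
Step 1: Merge C(2) + J(8) = 10
Step 2: Merge (C+J)(10) + B(16) = 26
Step 3: Merge E(17) + I(23) = 40
Step 4: Merge ((C+J)+B)(26) + (E+I)(40) = 66
Read each symbol's code off the tree from the root (left child = 0, right child = 1).

Codes:
  C: 000 (length 3)
  J: 001 (length 3)
  I: 11 (length 2)
  E: 10 (length 2)
  B: 01 (length 2)
Average code length: 142/66 = 2.1515 bits/symbol


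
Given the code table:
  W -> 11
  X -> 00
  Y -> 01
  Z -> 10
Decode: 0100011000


Decoding:
01 -> Y
00 -> X
01 -> Y
10 -> Z
00 -> X


Result: YXYZX


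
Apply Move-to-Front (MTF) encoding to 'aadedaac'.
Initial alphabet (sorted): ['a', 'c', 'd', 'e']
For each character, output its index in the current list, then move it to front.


MTF encoding:
'a': index 0 in ['a', 'c', 'd', 'e'] -> ['a', 'c', 'd', 'e']
'a': index 0 in ['a', 'c', 'd', 'e'] -> ['a', 'c', 'd', 'e']
'd': index 2 in ['a', 'c', 'd', 'e'] -> ['d', 'a', 'c', 'e']
'e': index 3 in ['d', 'a', 'c', 'e'] -> ['e', 'd', 'a', 'c']
'd': index 1 in ['e', 'd', 'a', 'c'] -> ['d', 'e', 'a', 'c']
'a': index 2 in ['d', 'e', 'a', 'c'] -> ['a', 'd', 'e', 'c']
'a': index 0 in ['a', 'd', 'e', 'c'] -> ['a', 'd', 'e', 'c']
'c': index 3 in ['a', 'd', 'e', 'c'] -> ['c', 'a', 'd', 'e']


Output: [0, 0, 2, 3, 1, 2, 0, 3]


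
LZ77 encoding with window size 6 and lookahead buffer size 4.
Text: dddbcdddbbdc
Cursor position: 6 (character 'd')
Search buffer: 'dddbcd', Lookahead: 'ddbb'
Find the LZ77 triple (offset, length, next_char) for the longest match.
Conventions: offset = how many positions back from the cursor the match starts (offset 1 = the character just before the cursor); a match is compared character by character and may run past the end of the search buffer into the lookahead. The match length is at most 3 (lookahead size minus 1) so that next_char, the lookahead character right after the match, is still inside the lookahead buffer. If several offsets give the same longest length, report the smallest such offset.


Try each offset into the search buffer:
  offset=1 (pos 5, char 'd'): match length 2
  offset=2 (pos 4, char 'c'): match length 0
  offset=3 (pos 3, char 'b'): match length 0
  offset=4 (pos 2, char 'd'): match length 1
  offset=5 (pos 1, char 'd'): match length 3
  offset=6 (pos 0, char 'd'): match length 2
Longest match has length 3 at offset 5.
next_char = character at position 6 + 3 = 9 -> 'b'

Best match: offset=5, length=3 (matching 'ddb' starting at position 1)
LZ77 triple: (5, 3, 'b')


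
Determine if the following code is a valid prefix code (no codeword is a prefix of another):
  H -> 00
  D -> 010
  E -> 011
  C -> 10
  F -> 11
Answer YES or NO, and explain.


Checking each pair (does one codeword prefix another?):
  H='00' vs D='010': no prefix
  H='00' vs E='011': no prefix
  H='00' vs C='10': no prefix
  H='00' vs F='11': no prefix
  D='010' vs H='00': no prefix
  D='010' vs E='011': no prefix
  D='010' vs C='10': no prefix
  D='010' vs F='11': no prefix
  E='011' vs H='00': no prefix
  E='011' vs D='010': no prefix
  E='011' vs C='10': no prefix
  E='011' vs F='11': no prefix
  C='10' vs H='00': no prefix
  C='10' vs D='010': no prefix
  C='10' vs E='011': no prefix
  C='10' vs F='11': no prefix
  F='11' vs H='00': no prefix
  F='11' vs D='010': no prefix
  F='11' vs E='011': no prefix
  F='11' vs C='10': no prefix
No violation found over all pairs.

YES -- this is a valid prefix code. No codeword is a prefix of any other codeword.


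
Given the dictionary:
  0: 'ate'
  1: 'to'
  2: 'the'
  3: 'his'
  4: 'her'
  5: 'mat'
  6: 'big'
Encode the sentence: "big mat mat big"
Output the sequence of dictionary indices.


Look up each word in the dictionary:
  'big' -> 6
  'mat' -> 5
  'mat' -> 5
  'big' -> 6

Encoded: [6, 5, 5, 6]


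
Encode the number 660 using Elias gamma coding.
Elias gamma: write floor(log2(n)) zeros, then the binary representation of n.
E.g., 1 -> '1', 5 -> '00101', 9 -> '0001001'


num_bits = floor(log2(660)) + 1 = 10
leading_zeros = num_bits - 1 = 9
binary(660) = 1010010100

Elias gamma(660) = '000000000' + '1010010100' = 0000000001010010100 (19 bits)


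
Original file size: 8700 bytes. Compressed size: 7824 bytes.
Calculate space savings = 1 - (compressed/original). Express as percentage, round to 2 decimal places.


ratio = compressed/original = 7824/8700 = 0.89931
savings = 1 - ratio = 1 - 0.89931 = 0.10069
as a percentage: 0.10069 * 100 = 10.07%

Space savings = 1 - 7824/8700 = 10.07%


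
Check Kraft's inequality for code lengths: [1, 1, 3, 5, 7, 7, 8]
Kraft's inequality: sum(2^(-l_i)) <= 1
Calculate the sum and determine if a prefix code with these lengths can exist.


Sum = 2^(-1) + 2^(-1) + 2^(-3) + 2^(-5) + 2^(-7) + 2^(-7) + 2^(-8)
    = 0.5 + 0.5 + 0.125 + 0.03125 + 0.0078125 + 0.0078125 + 0.00390625
    = 301/256 = 1.17578125
Since 1.17578125 > 1, Kraft's inequality is NOT satisfied.
A prefix code with these lengths CANNOT exist.

Kraft sum = 1.17578125. Not satisfied.


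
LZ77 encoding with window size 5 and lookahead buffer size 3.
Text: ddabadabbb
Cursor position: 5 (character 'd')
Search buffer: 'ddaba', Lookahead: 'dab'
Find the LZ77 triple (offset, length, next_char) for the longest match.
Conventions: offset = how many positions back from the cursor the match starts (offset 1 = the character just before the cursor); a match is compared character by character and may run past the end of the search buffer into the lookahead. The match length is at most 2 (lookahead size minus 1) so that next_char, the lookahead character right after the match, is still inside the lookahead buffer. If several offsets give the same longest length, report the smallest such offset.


Try each offset into the search buffer:
  offset=1 (pos 4, char 'a'): match length 0
  offset=2 (pos 3, char 'b'): match length 0
  offset=3 (pos 2, char 'a'): match length 0
  offset=4 (pos 1, char 'd'): match length 2
  offset=5 (pos 0, char 'd'): match length 1
Longest match has length 2 at offset 4.
next_char = character at position 5 + 2 = 7 -> 'b'

Best match: offset=4, length=2 (matching 'da' starting at position 1)
LZ77 triple: (4, 2, 'b')


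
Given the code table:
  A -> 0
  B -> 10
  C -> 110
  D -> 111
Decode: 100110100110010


Decoding:
10 -> B
0 -> A
110 -> C
10 -> B
0 -> A
110 -> C
0 -> A
10 -> B


Result: BACBACAB


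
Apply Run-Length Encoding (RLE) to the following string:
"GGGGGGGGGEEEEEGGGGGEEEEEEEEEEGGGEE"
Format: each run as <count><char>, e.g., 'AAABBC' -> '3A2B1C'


Scanning runs left to right:
  i=0: run of 'G' x 9 -> '9G'
  i=9: run of 'E' x 5 -> '5E'
  i=14: run of 'G' x 5 -> '5G'
  i=19: run of 'E' x 10 -> '10E'
  i=29: run of 'G' x 3 -> '3G'
  i=32: run of 'E' x 2 -> '2E'

RLE = 9G5E5G10E3G2E


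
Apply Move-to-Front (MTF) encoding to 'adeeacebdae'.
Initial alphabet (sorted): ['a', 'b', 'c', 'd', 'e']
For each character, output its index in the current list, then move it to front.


MTF encoding:
'a': index 0 in ['a', 'b', 'c', 'd', 'e'] -> ['a', 'b', 'c', 'd', 'e']
'd': index 3 in ['a', 'b', 'c', 'd', 'e'] -> ['d', 'a', 'b', 'c', 'e']
'e': index 4 in ['d', 'a', 'b', 'c', 'e'] -> ['e', 'd', 'a', 'b', 'c']
'e': index 0 in ['e', 'd', 'a', 'b', 'c'] -> ['e', 'd', 'a', 'b', 'c']
'a': index 2 in ['e', 'd', 'a', 'b', 'c'] -> ['a', 'e', 'd', 'b', 'c']
'c': index 4 in ['a', 'e', 'd', 'b', 'c'] -> ['c', 'a', 'e', 'd', 'b']
'e': index 2 in ['c', 'a', 'e', 'd', 'b'] -> ['e', 'c', 'a', 'd', 'b']
'b': index 4 in ['e', 'c', 'a', 'd', 'b'] -> ['b', 'e', 'c', 'a', 'd']
'd': index 4 in ['b', 'e', 'c', 'a', 'd'] -> ['d', 'b', 'e', 'c', 'a']
'a': index 4 in ['d', 'b', 'e', 'c', 'a'] -> ['a', 'd', 'b', 'e', 'c']
'e': index 3 in ['a', 'd', 'b', 'e', 'c'] -> ['e', 'a', 'd', 'b', 'c']


Output: [0, 3, 4, 0, 2, 4, 2, 4, 4, 4, 3]


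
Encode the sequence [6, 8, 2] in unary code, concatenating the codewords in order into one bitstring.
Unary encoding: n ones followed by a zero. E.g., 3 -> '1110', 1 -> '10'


Encode each number as n ones followed by a terminating 0:
  6 -> 1111110 (7 bits)
  8 -> 111111110 (9 bits)
  2 -> 110 (3 bits)
Total length = 7 + 9 + 3 = 19 bits.

Unary([6, 8, 2]) = 1111110111111110110 (19 bits)


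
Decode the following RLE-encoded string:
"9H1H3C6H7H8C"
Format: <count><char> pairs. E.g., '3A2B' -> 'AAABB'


Expanding each <count><char> pair:
  9H -> 'HHHHHHHHH'
  1H -> 'H'
  3C -> 'CCC'
  6H -> 'HHHHHH'
  7H -> 'HHHHHHH'
  8C -> 'CCCCCCCC'

Decoded = HHHHHHHHHHCCCHHHHHHHHHHHHHCCCCCCCC


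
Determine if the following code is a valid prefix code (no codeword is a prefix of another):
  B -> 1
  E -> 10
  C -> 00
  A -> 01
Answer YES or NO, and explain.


Checking each pair (does one codeword prefix another?):
  B='1' vs E='10': prefix -- VIOLATION

NO -- this is NOT a valid prefix code. B (1) is a prefix of E (10).


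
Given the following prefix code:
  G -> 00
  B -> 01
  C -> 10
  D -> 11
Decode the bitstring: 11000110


Decoding step by step:
Bits 11 -> D
Bits 00 -> G
Bits 01 -> B
Bits 10 -> C


Decoded message: DGBC


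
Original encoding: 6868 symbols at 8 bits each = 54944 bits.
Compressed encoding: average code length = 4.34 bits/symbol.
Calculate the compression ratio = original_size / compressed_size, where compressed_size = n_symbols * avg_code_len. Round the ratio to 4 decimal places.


original_size = n_symbols * orig_bits = 6868 * 8 = 54944 bits
compressed_size = n_symbols * avg_code_len = 6868 * 4.34 = 29807.12 bits
ratio = original_size / compressed_size = 54944 / 29807.12 = 1.8433

Compression ratio = 1.8433


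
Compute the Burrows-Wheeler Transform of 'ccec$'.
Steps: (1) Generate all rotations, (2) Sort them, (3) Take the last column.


Rotations (sorted):
  0: $ccec -> last char: c
  1: c$cce -> last char: e
  2: ccec$ -> last char: $
  3: cec$c -> last char: c
  4: ec$cc -> last char: c


BWT = ce$cc
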